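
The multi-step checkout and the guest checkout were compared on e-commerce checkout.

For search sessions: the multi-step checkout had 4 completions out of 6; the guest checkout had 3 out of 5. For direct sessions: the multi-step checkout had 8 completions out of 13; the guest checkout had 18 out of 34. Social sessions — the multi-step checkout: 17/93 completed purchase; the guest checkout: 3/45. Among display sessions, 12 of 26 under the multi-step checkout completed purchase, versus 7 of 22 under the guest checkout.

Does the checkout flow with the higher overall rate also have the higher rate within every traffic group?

Search: the multi-step checkout 4/6 = 66.7%, the guest checkout 3/5 = 60.0% → the multi-step checkout
Direct: the multi-step checkout 8/13 = 61.5%, the guest checkout 18/34 = 52.9% → the multi-step checkout
Social: the multi-step checkout 17/93 = 18.3%, the guest checkout 3/45 = 6.7% → the multi-step checkout
Display: the multi-step checkout 12/26 = 46.2%, the guest checkout 7/22 = 31.8% → the multi-step checkout
Overall: the multi-step checkout 41/138 = 29.7%, the guest checkout 31/106 = 29.2% → the multi-step checkout
The multi-step checkout wins overall and in every traffic group — no reversal.

Yes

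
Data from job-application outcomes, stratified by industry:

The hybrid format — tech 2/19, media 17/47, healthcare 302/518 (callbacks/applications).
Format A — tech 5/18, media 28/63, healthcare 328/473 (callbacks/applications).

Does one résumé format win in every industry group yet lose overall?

Tech: the hybrid format 2/19 = 10.5%, Format A 5/18 = 27.8% → Format A
Media: the hybrid format 17/47 = 36.2%, Format A 28/63 = 44.4% → Format A
Healthcare: the hybrid format 302/518 = 58.3%, Format A 328/473 = 69.3% → Format A
Overall: the hybrid format 321/584 = 55.0%, Format A 361/554 = 65.2% → Format A
Format A wins overall and in every industry group — no reversal.

No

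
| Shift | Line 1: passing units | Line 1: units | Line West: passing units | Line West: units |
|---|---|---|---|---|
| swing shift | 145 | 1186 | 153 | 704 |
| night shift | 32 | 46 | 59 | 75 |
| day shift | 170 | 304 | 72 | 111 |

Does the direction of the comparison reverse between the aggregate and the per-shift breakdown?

Swing shift: Line 1 145/1186 = 12.2%, Line West 153/704 = 21.7% → Line West
Night shift: Line 1 32/46 = 69.6%, Line West 59/75 = 78.7% → Line West
Day shift: Line 1 170/304 = 55.9%, Line West 72/111 = 64.9% → Line West
Overall: Line 1 347/1536 = 22.6%, Line West 284/890 = 31.9% → Line West
Line West wins overall and in every shift group — no reversal.

No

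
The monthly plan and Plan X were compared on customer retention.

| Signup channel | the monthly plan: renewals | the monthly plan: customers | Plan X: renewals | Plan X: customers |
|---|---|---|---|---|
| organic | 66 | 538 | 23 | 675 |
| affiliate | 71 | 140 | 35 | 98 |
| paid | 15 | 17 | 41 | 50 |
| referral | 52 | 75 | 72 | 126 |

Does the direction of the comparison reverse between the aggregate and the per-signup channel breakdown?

No

Organic: the monthly plan 66/538 = 12.3%, Plan X 23/675 = 3.4% → the monthly plan
Affiliate: the monthly plan 71/140 = 50.7%, Plan X 35/98 = 35.7% → the monthly plan
Paid: the monthly plan 15/17 = 88.2%, Plan X 41/50 = 82.0% → the monthly plan
Referral: the monthly plan 52/75 = 69.3%, Plan X 72/126 = 57.1% → the monthly plan
Overall: the monthly plan 204/770 = 26.5%, Plan X 171/949 = 18.0% → the monthly plan
The monthly plan wins overall and in every signup group — no reversal.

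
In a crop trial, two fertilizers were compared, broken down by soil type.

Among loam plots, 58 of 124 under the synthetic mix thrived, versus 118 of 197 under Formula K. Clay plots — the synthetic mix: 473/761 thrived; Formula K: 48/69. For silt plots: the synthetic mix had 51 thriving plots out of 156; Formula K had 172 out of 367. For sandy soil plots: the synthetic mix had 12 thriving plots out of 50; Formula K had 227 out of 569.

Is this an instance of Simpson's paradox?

Yes

Loam: the synthetic mix 58/124 = 46.8%, Formula K 118/197 = 59.9% → Formula K
Clay: the synthetic mix 473/761 = 62.2%, Formula K 48/69 = 69.6% → Formula K
Silt: the synthetic mix 51/156 = 32.7%, Formula K 172/367 = 46.9% → Formula K
Sandy soil: the synthetic mix 12/50 = 24.0%, Formula K 227/569 = 39.9% → Formula K
Overall: the synthetic mix 594/1091 = 54.4%, Formula K 565/1202 = 47.0% → the synthetic mix
Formula K wins each soil group but the synthetic mix wins overall — the comparison reverses. Formula K's plots skew toward sandy soil, which has a lower base rate.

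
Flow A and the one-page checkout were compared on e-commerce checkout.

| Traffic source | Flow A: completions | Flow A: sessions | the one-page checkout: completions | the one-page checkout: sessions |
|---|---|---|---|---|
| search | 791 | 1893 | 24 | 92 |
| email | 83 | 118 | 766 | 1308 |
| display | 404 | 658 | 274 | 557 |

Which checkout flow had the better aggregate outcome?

Search: Flow A 791/1893 = 41.8%, the one-page checkout 24/92 = 26.1% → Flow A
Email: Flow A 83/118 = 70.3%, the one-page checkout 766/1308 = 58.6% → Flow A
Display: Flow A 404/658 = 61.4%, the one-page checkout 274/557 = 49.2% → Flow A
Overall: Flow A 1278/2669 = 47.9%, the one-page checkout 1064/1957 = 54.4% → the one-page checkout
(Flow A wins every traffic group but the one-page checkout wins overall — Flow A's sessions skew toward the low-rate search group.)

the one-page checkout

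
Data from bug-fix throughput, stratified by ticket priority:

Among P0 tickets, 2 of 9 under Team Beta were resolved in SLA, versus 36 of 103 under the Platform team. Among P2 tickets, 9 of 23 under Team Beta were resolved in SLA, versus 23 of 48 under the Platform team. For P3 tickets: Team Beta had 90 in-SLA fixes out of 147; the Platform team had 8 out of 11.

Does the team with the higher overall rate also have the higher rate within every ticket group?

No

P0: Team Beta 2/9 = 22.2%, the Platform team 36/103 = 35.0% → the Platform team
P2: Team Beta 9/23 = 39.1%, the Platform team 23/48 = 47.9% → the Platform team
P3: Team Beta 90/147 = 61.2%, the Platform team 8/11 = 72.7% → the Platform team
Overall: Team Beta 101/179 = 56.4%, the Platform team 67/162 = 41.4% → Team Beta
The Platform team wins each ticket group but Team Beta wins overall — the comparison reverses. The Platform team's tickets skew toward P0, which has a lower base rate.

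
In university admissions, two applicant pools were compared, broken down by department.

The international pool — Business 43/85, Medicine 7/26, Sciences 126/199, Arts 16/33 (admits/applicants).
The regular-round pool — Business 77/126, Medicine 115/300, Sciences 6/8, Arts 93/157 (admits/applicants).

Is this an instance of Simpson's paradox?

Business: the international pool 43/85 = 50.6%, the regular-round pool 77/126 = 61.1% → the regular-round pool
Medicine: the international pool 7/26 = 26.9%, the regular-round pool 115/300 = 38.3% → the regular-round pool
Sciences: the international pool 126/199 = 63.3%, the regular-round pool 6/8 = 75.0% → the regular-round pool
Arts: the international pool 16/33 = 48.5%, the regular-round pool 93/157 = 59.2% → the regular-round pool
Overall: the international pool 192/343 = 56.0%, the regular-round pool 291/591 = 49.2% → the international pool
The regular-round pool wins each department group but the international pool wins overall — the comparison reverses. The regular-round pool's applicants skew toward Medicine, which has a lower base rate.

Yes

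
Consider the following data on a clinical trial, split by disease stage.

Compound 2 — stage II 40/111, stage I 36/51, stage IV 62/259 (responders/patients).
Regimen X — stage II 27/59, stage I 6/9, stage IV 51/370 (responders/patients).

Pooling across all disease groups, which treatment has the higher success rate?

Compound 2

Stage II: Compound 2 40/111 = 36.0%, Regimen X 27/59 = 45.8% → Regimen X
Stage I: Compound 2 36/51 = 70.6%, Regimen X 6/9 = 66.7% → Compound 2
Stage IV: Compound 2 62/259 = 23.9%, Regimen X 51/370 = 13.8% → Compound 2
Overall: Compound 2 138/421 = 32.8%, Regimen X 84/438 = 19.2% → Compound 2
(Neither sweeps every disease group, but Compound 2 has the higher pooled rate.)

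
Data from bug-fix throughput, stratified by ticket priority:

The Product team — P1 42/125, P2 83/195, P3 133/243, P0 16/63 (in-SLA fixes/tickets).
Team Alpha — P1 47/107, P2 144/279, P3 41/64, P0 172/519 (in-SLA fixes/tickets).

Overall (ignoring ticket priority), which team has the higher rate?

the Product team

P1: the Product team 42/125 = 33.6%, Team Alpha 47/107 = 43.9% → Team Alpha
P2: the Product team 83/195 = 42.6%, Team Alpha 144/279 = 51.6% → Team Alpha
P3: the Product team 133/243 = 54.7%, Team Alpha 41/64 = 64.1% → Team Alpha
P0: the Product team 16/63 = 25.4%, Team Alpha 172/519 = 33.1% → Team Alpha
Overall: the Product team 274/626 = 43.8%, Team Alpha 404/969 = 41.7% → the Product team
(Team Alpha wins every ticket group but the Product team wins overall — Team Alpha's tickets skew toward the low-rate P0 group.)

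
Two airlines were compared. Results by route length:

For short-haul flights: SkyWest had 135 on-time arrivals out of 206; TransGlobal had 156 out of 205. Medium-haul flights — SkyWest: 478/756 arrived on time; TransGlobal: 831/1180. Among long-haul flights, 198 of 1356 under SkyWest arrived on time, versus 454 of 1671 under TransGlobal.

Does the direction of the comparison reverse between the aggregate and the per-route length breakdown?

No

Short-haul: SkyWest 135/206 = 65.5%, TransGlobal 156/205 = 76.1% → TransGlobal
Medium-haul: SkyWest 478/756 = 63.2%, TransGlobal 831/1180 = 70.4% → TransGlobal
Long-haul: SkyWest 198/1356 = 14.6%, TransGlobal 454/1671 = 27.2% → TransGlobal
Overall: SkyWest 811/2318 = 35.0%, TransGlobal 1441/3056 = 47.2% → TransGlobal
TransGlobal wins overall and in every route group — no reversal.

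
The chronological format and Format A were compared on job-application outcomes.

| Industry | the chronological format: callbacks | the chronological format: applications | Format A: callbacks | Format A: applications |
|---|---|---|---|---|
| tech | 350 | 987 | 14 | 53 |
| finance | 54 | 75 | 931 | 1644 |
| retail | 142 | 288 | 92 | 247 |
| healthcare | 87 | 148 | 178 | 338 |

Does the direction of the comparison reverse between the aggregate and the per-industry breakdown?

Tech: the chronological format 350/987 = 35.5%, Format A 14/53 = 26.4% → the chronological format
Finance: the chronological format 54/75 = 72.0%, Format A 931/1644 = 56.6% → the chronological format
Retail: the chronological format 142/288 = 49.3%, Format A 92/247 = 37.2% → the chronological format
Healthcare: the chronological format 87/148 = 58.8%, Format A 178/338 = 52.7% → the chronological format
Overall: the chronological format 633/1498 = 42.3%, Format A 1215/2282 = 53.2% → Format A
The chronological format wins each industry group but Format A wins overall — the comparison reverses. The chronological format's applications skew toward tech, which has a lower base rate.

Yes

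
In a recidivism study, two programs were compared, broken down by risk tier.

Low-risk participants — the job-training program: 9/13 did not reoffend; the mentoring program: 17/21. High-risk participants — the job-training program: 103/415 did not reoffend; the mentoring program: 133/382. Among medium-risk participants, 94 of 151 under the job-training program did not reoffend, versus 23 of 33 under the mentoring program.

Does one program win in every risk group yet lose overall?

No

Low-risk: the job-training program 9/13 = 69.2%, the mentoring program 17/21 = 81.0% → the mentoring program
High-risk: the job-training program 103/415 = 24.8%, the mentoring program 133/382 = 34.8% → the mentoring program
Medium-risk: the job-training program 94/151 = 62.3%, the mentoring program 23/33 = 69.7% → the mentoring program
Overall: the job-training program 206/579 = 35.6%, the mentoring program 173/436 = 39.7% → the mentoring program
The mentoring program wins overall and in every risk group — no reversal.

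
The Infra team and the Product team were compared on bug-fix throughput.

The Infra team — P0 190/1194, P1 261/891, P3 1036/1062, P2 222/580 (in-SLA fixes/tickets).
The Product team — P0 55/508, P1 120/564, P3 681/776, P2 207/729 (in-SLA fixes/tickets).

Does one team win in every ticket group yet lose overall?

P0: the Infra team 190/1194 = 15.9%, the Product team 55/508 = 10.8% → the Infra team
P1: the Infra team 261/891 = 29.3%, the Product team 120/564 = 21.3% → the Infra team
P3: the Infra team 1036/1062 = 97.6%, the Product team 681/776 = 87.8% → the Infra team
P2: the Infra team 222/580 = 38.3%, the Product team 207/729 = 28.4% → the Infra team
Overall: the Infra team 1709/3727 = 45.9%, the Product team 1063/2577 = 41.2% → the Infra team
The Infra team wins overall and in every ticket group — no reversal.

No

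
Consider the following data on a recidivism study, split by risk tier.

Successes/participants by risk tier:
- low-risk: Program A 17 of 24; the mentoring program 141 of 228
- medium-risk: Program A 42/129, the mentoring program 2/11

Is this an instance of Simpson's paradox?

Yes

Low-risk: Program A 17/24 = 70.8%, the mentoring program 141/228 = 61.8% → Program A
Medium-risk: Program A 42/129 = 32.6%, the mentoring program 2/11 = 18.2% → Program A
Overall: Program A 59/153 = 38.6%, the mentoring program 143/239 = 59.8% → the mentoring program
Program A wins each risk group but the mentoring program wins overall — the comparison reverses. Program A's participants skew toward medium-risk, which has a lower base rate.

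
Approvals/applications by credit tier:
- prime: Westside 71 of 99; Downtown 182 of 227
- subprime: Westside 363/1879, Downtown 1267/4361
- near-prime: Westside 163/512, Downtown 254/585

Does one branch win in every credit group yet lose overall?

No

Prime: Westside 71/99 = 71.7%, Downtown 182/227 = 80.2% → Downtown
Subprime: Westside 363/1879 = 19.3%, Downtown 1267/4361 = 29.1% → Downtown
Near-prime: Westside 163/512 = 31.8%, Downtown 254/585 = 43.4% → Downtown
Overall: Westside 597/2490 = 24.0%, Downtown 1703/5173 = 32.9% → Downtown
Downtown wins overall and in every credit group — no reversal.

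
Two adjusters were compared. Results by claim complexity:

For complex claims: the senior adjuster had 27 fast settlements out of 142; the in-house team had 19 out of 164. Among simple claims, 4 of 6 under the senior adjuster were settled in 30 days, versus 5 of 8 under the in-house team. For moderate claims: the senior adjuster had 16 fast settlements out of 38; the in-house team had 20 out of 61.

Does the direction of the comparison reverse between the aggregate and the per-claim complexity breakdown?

No

Complex: the senior adjuster 27/142 = 19.0%, the in-house team 19/164 = 11.6% → the senior adjuster
Simple: the senior adjuster 4/6 = 66.7%, the in-house team 5/8 = 62.5% → the senior adjuster
Moderate: the senior adjuster 16/38 = 42.1%, the in-house team 20/61 = 32.8% → the senior adjuster
Overall: the senior adjuster 47/186 = 25.3%, the in-house team 44/233 = 18.9% → the senior adjuster
The senior adjuster wins overall and in every claim group — no reversal.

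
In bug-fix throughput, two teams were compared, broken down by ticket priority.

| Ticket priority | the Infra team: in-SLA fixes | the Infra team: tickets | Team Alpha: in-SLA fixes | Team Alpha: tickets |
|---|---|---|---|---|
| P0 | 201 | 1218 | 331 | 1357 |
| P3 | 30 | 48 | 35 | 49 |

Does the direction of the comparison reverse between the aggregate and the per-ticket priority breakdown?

P0: the Infra team 201/1218 = 16.5%, Team Alpha 331/1357 = 24.4% → Team Alpha
P3: the Infra team 30/48 = 62.5%, Team Alpha 35/49 = 71.4% → Team Alpha
Overall: the Infra team 231/1266 = 18.2%, Team Alpha 366/1406 = 26.0% → Team Alpha
Team Alpha wins overall and in every ticket group — no reversal.

No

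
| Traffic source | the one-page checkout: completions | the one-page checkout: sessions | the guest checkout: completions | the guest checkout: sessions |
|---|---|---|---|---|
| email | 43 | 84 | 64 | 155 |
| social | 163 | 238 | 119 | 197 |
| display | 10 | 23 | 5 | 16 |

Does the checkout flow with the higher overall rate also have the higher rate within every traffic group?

Email: the one-page checkout 43/84 = 51.2%, the guest checkout 64/155 = 41.3% → the one-page checkout
Social: the one-page checkout 163/238 = 68.5%, the guest checkout 119/197 = 60.4% → the one-page checkout
Display: the one-page checkout 10/23 = 43.5%, the guest checkout 5/16 = 31.2% → the one-page checkout
Overall: the one-page checkout 216/345 = 62.6%, the guest checkout 188/368 = 51.1% → the one-page checkout
The one-page checkout wins overall and in every traffic group — no reversal.

Yes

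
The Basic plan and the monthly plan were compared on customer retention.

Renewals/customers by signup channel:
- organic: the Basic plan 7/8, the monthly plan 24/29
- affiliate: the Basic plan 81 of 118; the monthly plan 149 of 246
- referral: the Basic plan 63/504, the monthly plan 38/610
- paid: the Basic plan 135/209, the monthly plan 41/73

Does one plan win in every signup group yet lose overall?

No

Organic: the Basic plan 7/8 = 87.5%, the monthly plan 24/29 = 82.8% → the Basic plan
Affiliate: the Basic plan 81/118 = 68.6%, the monthly plan 149/246 = 60.6% → the Basic plan
Referral: the Basic plan 63/504 = 12.5%, the monthly plan 38/610 = 6.2% → the Basic plan
Paid: the Basic plan 135/209 = 64.6%, the monthly plan 41/73 = 56.2% → the Basic plan
Overall: the Basic plan 286/839 = 34.1%, the monthly plan 252/958 = 26.3% → the Basic plan
The Basic plan wins overall and in every signup group — no reversal.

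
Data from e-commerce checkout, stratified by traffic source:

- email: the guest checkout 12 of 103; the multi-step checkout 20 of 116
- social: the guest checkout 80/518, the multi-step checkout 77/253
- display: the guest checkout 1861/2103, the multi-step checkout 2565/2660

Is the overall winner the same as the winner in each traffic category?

Email: the guest checkout 12/103 = 11.7%, the multi-step checkout 20/116 = 17.2% → the multi-step checkout
Social: the guest checkout 80/518 = 15.4%, the multi-step checkout 77/253 = 30.4% → the multi-step checkout
Display: the guest checkout 1861/2103 = 88.5%, the multi-step checkout 2565/2660 = 96.4% → the multi-step checkout
Overall: the guest checkout 1953/2724 = 71.7%, the multi-step checkout 2662/3029 = 87.9% → the multi-step checkout
The multi-step checkout wins overall and in every traffic group — no reversal.

Yes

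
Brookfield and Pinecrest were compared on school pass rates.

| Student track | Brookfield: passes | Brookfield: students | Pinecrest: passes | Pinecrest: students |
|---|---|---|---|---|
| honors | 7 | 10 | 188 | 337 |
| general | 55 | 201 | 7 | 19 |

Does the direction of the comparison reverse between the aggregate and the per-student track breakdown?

No

Honors: Brookfield 7/10 = 70.0%, Pinecrest 188/337 = 55.8% → Brookfield
General: Brookfield 55/201 = 27.4%, Pinecrest 7/19 = 36.8% → Pinecrest
Overall: Brookfield 62/211 = 29.4%, Pinecrest 195/356 = 54.8% → Pinecrest
Neither sweeps: Brookfield wins 1 of 2 groups, Pinecrest wins 1. Pinecrest wins overall but not every group — no Simpson reversal.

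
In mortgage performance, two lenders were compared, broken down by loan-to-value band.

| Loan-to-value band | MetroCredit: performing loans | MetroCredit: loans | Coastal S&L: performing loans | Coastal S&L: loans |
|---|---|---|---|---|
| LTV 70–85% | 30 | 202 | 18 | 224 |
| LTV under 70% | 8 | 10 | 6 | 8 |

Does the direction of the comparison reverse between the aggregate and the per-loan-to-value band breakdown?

LTV 70–85%: MetroCredit 30/202 = 14.9%, Coastal S&L 18/224 = 8.0% → MetroCredit
LTV under 70%: MetroCredit 8/10 = 80.0%, Coastal S&L 6/8 = 75.0% → MetroCredit
Overall: MetroCredit 38/212 = 17.9%, Coastal S&L 24/232 = 10.3% → MetroCredit
MetroCredit wins overall and in every loan-to-value group — no reversal.

No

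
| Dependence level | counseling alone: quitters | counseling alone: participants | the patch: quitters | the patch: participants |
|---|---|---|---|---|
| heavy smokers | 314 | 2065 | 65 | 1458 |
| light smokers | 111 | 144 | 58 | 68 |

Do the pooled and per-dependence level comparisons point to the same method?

Heavy smokers: counseling alone 314/2065 = 15.2%, the patch 65/1458 = 4.5% → counseling alone
Light smokers: counseling alone 111/144 = 77.1%, the patch 58/68 = 85.3% → the patch
Overall: counseling alone 425/2209 = 19.2%, the patch 123/1526 = 8.1% → counseling alone
Neither sweeps: counseling alone wins 1 of 2 groups, the patch wins 1. Counseling alone wins overall but not every group — no Simpson reversal.

No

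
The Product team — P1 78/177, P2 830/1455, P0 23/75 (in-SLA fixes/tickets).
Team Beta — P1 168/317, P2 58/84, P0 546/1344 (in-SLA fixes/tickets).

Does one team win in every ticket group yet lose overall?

P1: the Product team 78/177 = 44.1%, Team Beta 168/317 = 53.0% → Team Beta
P2: the Product team 830/1455 = 57.0%, Team Beta 58/84 = 69.0% → Team Beta
P0: the Product team 23/75 = 30.7%, Team Beta 546/1344 = 40.6% → Team Beta
Overall: the Product team 931/1707 = 54.5%, Team Beta 772/1745 = 44.2% → the Product team
Team Beta wins each ticket group but the Product team wins overall — the comparison reverses. Team Beta's tickets skew toward P0, which has a lower base rate.

Yes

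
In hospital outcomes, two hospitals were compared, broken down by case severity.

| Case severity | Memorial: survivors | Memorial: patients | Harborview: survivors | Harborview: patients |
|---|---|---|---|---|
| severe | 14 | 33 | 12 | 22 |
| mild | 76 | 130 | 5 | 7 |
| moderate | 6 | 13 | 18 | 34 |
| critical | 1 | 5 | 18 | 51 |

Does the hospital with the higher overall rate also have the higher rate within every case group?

No

Severe: Memorial 14/33 = 42.4%, Harborview 12/22 = 54.5% → Harborview
Mild: Memorial 76/130 = 58.5%, Harborview 5/7 = 71.4% → Harborview
Moderate: Memorial 6/13 = 46.2%, Harborview 18/34 = 52.9% → Harborview
Critical: Memorial 1/5 = 20.0%, Harborview 18/51 = 35.3% → Harborview
Overall: Memorial 97/181 = 53.6%, Harborview 53/114 = 46.5% → Memorial
Harborview wins each case group but Memorial wins overall — the comparison reverses. Harborview's patients skew toward critical, which has a lower base rate.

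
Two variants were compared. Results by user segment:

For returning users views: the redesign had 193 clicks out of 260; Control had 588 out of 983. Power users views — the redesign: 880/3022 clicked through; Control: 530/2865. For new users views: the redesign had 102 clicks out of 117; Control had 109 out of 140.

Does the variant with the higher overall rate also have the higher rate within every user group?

Yes

Returning users: the redesign 193/260 = 74.2%, Control 588/983 = 59.8% → the redesign
Power users: the redesign 880/3022 = 29.1%, Control 530/2865 = 18.5% → the redesign
New users: the redesign 102/117 = 87.2%, Control 109/140 = 77.9% → the redesign
Overall: the redesign 1175/3399 = 34.6%, Control 1227/3988 = 30.8% → the redesign
The redesign wins overall and in every user group — no reversal.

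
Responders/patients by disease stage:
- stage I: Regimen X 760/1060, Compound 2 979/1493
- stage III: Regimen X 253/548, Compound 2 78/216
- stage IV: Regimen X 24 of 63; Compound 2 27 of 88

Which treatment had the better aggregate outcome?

Regimen X

Stage I: Regimen X 760/1060 = 71.7%, Compound 2 979/1493 = 65.6% → Regimen X
Stage III: Regimen X 253/548 = 46.2%, Compound 2 78/216 = 36.1% → Regimen X
Stage IV: Regimen X 24/63 = 38.1%, Compound 2 27/88 = 30.7% → Regimen X
Overall: Regimen X 1037/1671 = 62.1%, Compound 2 1084/1797 = 60.3% → Regimen X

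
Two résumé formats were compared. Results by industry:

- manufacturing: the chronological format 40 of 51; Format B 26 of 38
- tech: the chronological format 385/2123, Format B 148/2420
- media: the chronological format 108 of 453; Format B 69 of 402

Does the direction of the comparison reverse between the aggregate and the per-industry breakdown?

No

Manufacturing: the chronological format 40/51 = 78.4%, Format B 26/38 = 68.4% → the chronological format
Tech: the chronological format 385/2123 = 18.1%, Format B 148/2420 = 6.1% → the chronological format
Media: the chronological format 108/453 = 23.8%, Format B 69/402 = 17.2% → the chronological format
Overall: the chronological format 533/2627 = 20.3%, Format B 243/2860 = 8.5% → the chronological format
The chronological format wins overall and in every industry group — no reversal.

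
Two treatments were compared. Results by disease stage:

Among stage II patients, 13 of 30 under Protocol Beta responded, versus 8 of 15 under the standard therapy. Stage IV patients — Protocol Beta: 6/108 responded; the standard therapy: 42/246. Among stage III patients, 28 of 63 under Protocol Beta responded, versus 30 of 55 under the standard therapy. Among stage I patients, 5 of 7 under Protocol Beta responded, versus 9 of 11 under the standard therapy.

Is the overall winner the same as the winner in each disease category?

Yes

Stage II: Protocol Beta 13/30 = 43.3%, the standard therapy 8/15 = 53.3% → the standard therapy
Stage IV: Protocol Beta 6/108 = 5.6%, the standard therapy 42/246 = 17.1% → the standard therapy
Stage III: Protocol Beta 28/63 = 44.4%, the standard therapy 30/55 = 54.5% → the standard therapy
Stage I: Protocol Beta 5/7 = 71.4%, the standard therapy 9/11 = 81.8% → the standard therapy
Overall: Protocol Beta 52/208 = 25.0%, the standard therapy 89/327 = 27.2% → the standard therapy
The standard therapy wins overall and in every disease group — no reversal.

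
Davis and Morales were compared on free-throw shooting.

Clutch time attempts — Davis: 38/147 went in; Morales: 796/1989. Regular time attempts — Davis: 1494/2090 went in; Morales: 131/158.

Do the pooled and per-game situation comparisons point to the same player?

Clutch time: Davis 38/147 = 25.9%, Morales 796/1989 = 40.0% → Morales
Regular time: Davis 1494/2090 = 71.5%, Morales 131/158 = 82.9% → Morales
Overall: Davis 1532/2237 = 68.5%, Morales 927/2147 = 43.2% → Davis
Morales wins each game group but Davis wins overall — the comparison reverses. Morales's attempts skew toward clutch time, which has a lower base rate.

No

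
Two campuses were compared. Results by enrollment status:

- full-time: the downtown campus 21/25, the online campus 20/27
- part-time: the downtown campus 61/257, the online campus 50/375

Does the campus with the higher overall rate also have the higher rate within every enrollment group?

Yes

Full-time: the downtown campus 21/25 = 84.0%, the online campus 20/27 = 74.1% → the downtown campus
Part-time: the downtown campus 61/257 = 23.7%, the online campus 50/375 = 13.3% → the downtown campus
Overall: the downtown campus 82/282 = 29.1%, the online campus 70/402 = 17.4% → the downtown campus
The downtown campus wins overall and in every enrollment group — no reversal.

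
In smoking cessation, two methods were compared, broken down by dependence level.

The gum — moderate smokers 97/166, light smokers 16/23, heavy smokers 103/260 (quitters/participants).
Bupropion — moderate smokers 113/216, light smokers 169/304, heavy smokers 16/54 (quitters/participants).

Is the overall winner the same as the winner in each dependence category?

No

Moderate smokers: the gum 97/166 = 58.4%, bupropion 113/216 = 52.3% → the gum
Light smokers: the gum 16/23 = 69.6%, bupropion 169/304 = 55.6% → the gum
Heavy smokers: the gum 103/260 = 39.6%, bupropion 16/54 = 29.6% → the gum
Overall: the gum 216/449 = 48.1%, bupropion 298/574 = 51.9% → bupropion
The gum wins each dependence group but bupropion wins overall — the comparison reverses. The gum's participants skew toward heavy smokers, which has a lower base rate.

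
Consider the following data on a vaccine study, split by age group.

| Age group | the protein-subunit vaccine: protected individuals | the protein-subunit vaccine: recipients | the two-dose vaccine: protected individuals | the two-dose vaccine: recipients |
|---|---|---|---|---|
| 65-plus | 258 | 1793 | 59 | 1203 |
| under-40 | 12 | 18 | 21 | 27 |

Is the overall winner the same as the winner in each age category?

65-plus: the protein-subunit vaccine 258/1793 = 14.4%, the two-dose vaccine 59/1203 = 4.9% → the protein-subunit vaccine
Under-40: the protein-subunit vaccine 12/18 = 66.7%, the two-dose vaccine 21/27 = 77.8% → the two-dose vaccine
Overall: the protein-subunit vaccine 270/1811 = 14.9%, the two-dose vaccine 80/1230 = 6.5% → the protein-subunit vaccine
Neither sweeps: the protein-subunit vaccine wins 1 of 2 groups, the two-dose vaccine wins 1. The protein-subunit vaccine wins overall but not every group — no Simpson reversal.

No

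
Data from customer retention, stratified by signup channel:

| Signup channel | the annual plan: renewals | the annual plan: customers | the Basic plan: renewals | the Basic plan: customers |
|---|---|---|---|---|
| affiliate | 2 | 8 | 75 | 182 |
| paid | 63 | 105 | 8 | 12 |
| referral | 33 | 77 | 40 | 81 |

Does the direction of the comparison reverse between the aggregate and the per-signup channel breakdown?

Affiliate: the annual plan 2/8 = 25.0%, the Basic plan 75/182 = 41.2% → the Basic plan
Paid: the annual plan 63/105 = 60.0%, the Basic plan 8/12 = 66.7% → the Basic plan
Referral: the annual plan 33/77 = 42.9%, the Basic plan 40/81 = 49.4% → the Basic plan
Overall: the annual plan 98/190 = 51.6%, the Basic plan 123/275 = 44.7% → the annual plan
The Basic plan wins each signup group but the annual plan wins overall — the comparison reverses. The Basic plan's customers skew toward affiliate, which has a lower base rate.

Yes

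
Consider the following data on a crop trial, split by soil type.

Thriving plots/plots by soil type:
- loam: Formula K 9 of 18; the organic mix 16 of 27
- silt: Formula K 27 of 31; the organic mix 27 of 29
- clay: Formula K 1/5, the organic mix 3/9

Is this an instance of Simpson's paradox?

Loam: Formula K 9/18 = 50.0%, the organic mix 16/27 = 59.3% → the organic mix
Silt: Formula K 27/31 = 87.1%, the organic mix 27/29 = 93.1% → the organic mix
Clay: Formula K 1/5 = 20.0%, the organic mix 3/9 = 33.3% → the organic mix
Overall: Formula K 37/54 = 68.5%, the organic mix 46/65 = 70.8% → the organic mix
The organic mix wins overall and in every soil group — no reversal.

No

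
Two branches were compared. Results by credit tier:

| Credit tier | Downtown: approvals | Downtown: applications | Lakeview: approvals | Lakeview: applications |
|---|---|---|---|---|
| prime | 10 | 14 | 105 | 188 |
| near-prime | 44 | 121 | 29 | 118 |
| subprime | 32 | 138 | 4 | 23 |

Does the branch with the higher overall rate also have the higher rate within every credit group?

Prime: Downtown 10/14 = 71.4%, Lakeview 105/188 = 55.9% → Downtown
Near-prime: Downtown 44/121 = 36.4%, Lakeview 29/118 = 24.6% → Downtown
Subprime: Downtown 32/138 = 23.2%, Lakeview 4/23 = 17.4% → Downtown
Overall: Downtown 86/273 = 31.5%, Lakeview 138/329 = 41.9% → Lakeview
Downtown wins each credit group but Lakeview wins overall — the comparison reverses. Downtown's applications skew toward subprime, which has a lower base rate.

No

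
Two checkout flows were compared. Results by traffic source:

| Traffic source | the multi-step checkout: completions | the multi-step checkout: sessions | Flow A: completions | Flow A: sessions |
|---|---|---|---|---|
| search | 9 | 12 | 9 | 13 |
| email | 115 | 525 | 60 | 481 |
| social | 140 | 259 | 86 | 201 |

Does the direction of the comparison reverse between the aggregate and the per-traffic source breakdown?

Search: the multi-step checkout 9/12 = 75.0%, Flow A 9/13 = 69.2% → the multi-step checkout
Email: the multi-step checkout 115/525 = 21.9%, Flow A 60/481 = 12.5% → the multi-step checkout
Social: the multi-step checkout 140/259 = 54.1%, Flow A 86/201 = 42.8% → the multi-step checkout
Overall: the multi-step checkout 264/796 = 33.2%, Flow A 155/695 = 22.3% → the multi-step checkout
The multi-step checkout wins overall and in every traffic group — no reversal.

No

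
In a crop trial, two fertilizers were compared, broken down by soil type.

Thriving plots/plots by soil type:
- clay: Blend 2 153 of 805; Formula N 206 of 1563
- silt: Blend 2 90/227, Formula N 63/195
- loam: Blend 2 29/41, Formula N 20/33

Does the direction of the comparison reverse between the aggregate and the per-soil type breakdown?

No

Clay: Blend 2 153/805 = 19.0%, Formula N 206/1563 = 13.2% → Blend 2
Silt: Blend 2 90/227 = 39.6%, Formula N 63/195 = 32.3% → Blend 2
Loam: Blend 2 29/41 = 70.7%, Formula N 20/33 = 60.6% → Blend 2
Overall: Blend 2 272/1073 = 25.3%, Formula N 289/1791 = 16.1% → Blend 2
Blend 2 wins overall and in every soil group — no reversal.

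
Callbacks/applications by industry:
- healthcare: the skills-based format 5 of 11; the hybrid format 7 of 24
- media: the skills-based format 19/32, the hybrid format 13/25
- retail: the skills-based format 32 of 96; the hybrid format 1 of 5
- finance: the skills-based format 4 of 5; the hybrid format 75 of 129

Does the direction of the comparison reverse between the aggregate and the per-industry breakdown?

Yes

Healthcare: the skills-based format 5/11 = 45.5%, the hybrid format 7/24 = 29.2% → the skills-based format
Media: the skills-based format 19/32 = 59.4%, the hybrid format 13/25 = 52.0% → the skills-based format
Retail: the skills-based format 32/96 = 33.3%, the hybrid format 1/5 = 20.0% → the skills-based format
Finance: the skills-based format 4/5 = 80.0%, the hybrid format 75/129 = 58.1% → the skills-based format
Overall: the skills-based format 60/144 = 41.7%, the hybrid format 96/183 = 52.5% → the hybrid format
The skills-based format wins each industry group but the hybrid format wins overall — the comparison reverses. The skills-based format's applications skew toward retail, which has a lower base rate.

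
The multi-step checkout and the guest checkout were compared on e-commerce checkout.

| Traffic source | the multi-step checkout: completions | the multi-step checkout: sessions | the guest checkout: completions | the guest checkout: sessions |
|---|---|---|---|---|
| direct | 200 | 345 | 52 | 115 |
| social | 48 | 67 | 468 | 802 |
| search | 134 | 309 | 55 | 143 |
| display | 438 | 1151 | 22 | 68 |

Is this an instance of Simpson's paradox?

Direct: the multi-step checkout 200/345 = 58.0%, the guest checkout 52/115 = 45.2% → the multi-step checkout
Social: the multi-step checkout 48/67 = 71.6%, the guest checkout 468/802 = 58.4% → the multi-step checkout
Search: the multi-step checkout 134/309 = 43.4%, the guest checkout 55/143 = 38.5% → the multi-step checkout
Display: the multi-step checkout 438/1151 = 38.1%, the guest checkout 22/68 = 32.4% → the multi-step checkout
Overall: the multi-step checkout 820/1872 = 43.8%, the guest checkout 597/1128 = 52.9% → the guest checkout
The multi-step checkout wins each traffic group but the guest checkout wins overall — the comparison reverses. The multi-step checkout's sessions skew toward display, which has a lower base rate.

Yes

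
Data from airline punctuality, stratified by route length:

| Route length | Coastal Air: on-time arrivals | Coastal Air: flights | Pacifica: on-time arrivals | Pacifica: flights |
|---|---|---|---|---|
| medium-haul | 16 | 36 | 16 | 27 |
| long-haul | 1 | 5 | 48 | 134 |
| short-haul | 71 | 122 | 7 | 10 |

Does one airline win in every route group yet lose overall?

Medium-haul: Coastal Air 16/36 = 44.4%, Pacifica 16/27 = 59.3% → Pacifica
Long-haul: Coastal Air 1/5 = 20.0%, Pacifica 48/134 = 35.8% → Pacifica
Short-haul: Coastal Air 71/122 = 58.2%, Pacifica 7/10 = 70.0% → Pacifica
Overall: Coastal Air 88/163 = 54.0%, Pacifica 71/171 = 41.5% → Coastal Air
Pacifica wins each route group but Coastal Air wins overall — the comparison reverses. Pacifica's flights skew toward long-haul, which has a lower base rate.

Yes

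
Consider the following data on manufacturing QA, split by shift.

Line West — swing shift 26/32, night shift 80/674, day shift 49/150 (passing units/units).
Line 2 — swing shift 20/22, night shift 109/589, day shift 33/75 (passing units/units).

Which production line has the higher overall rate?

Line 2

Swing shift: Line West 26/32 = 81.2%, Line 2 20/22 = 90.9% → Line 2
Night shift: Line West 80/674 = 11.9%, Line 2 109/589 = 18.5% → Line 2
Day shift: Line West 49/150 = 32.7%, Line 2 33/75 = 44.0% → Line 2
Overall: Line West 155/856 = 18.1%, Line 2 162/686 = 23.6% → Line 2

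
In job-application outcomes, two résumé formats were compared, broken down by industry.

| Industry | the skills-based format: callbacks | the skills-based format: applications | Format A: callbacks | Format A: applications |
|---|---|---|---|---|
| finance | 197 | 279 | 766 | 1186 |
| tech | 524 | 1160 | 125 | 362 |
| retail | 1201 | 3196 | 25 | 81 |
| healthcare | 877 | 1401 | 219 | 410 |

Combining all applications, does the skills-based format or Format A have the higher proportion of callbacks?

Finance: the skills-based format 197/279 = 70.6%, Format A 766/1186 = 64.6% → the skills-based format
Tech: the skills-based format 524/1160 = 45.2%, Format A 125/362 = 34.5% → the skills-based format
Retail: the skills-based format 1201/3196 = 37.6%, Format A 25/81 = 30.9% → the skills-based format
Healthcare: the skills-based format 877/1401 = 62.6%, Format A 219/410 = 53.4% → the skills-based format
Overall: the skills-based format 2799/6036 = 46.4%, Format A 1135/2039 = 55.7% → Format A
(The skills-based format wins every industry group but Format A wins overall — the skills-based format's applications skew toward the low-rate retail group.)

Format A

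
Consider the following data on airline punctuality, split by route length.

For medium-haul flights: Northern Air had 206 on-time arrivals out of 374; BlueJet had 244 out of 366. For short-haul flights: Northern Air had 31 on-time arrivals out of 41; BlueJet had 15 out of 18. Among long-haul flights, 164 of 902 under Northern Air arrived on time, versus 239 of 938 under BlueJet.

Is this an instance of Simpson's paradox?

No

Medium-haul: Northern Air 206/374 = 55.1%, BlueJet 244/366 = 66.7% → BlueJet
Short-haul: Northern Air 31/41 = 75.6%, BlueJet 15/18 = 83.3% → BlueJet
Long-haul: Northern Air 164/902 = 18.2%, BlueJet 239/938 = 25.5% → BlueJet
Overall: Northern Air 401/1317 = 30.4%, BlueJet 498/1322 = 37.7% → BlueJet
BlueJet wins overall and in every route group — no reversal.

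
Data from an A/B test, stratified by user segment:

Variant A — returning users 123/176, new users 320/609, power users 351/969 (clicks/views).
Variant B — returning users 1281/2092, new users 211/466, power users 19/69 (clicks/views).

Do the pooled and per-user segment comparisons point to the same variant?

No

Returning users: Variant A 123/176 = 69.9%, Variant B 1281/2092 = 61.2% → Variant A
New users: Variant A 320/609 = 52.5%, Variant B 211/466 = 45.3% → Variant A
Power users: Variant A 351/969 = 36.2%, Variant B 19/69 = 27.5% → Variant A
Overall: Variant A 794/1754 = 45.3%, Variant B 1511/2627 = 57.5% → Variant B
Variant A wins each user group but Variant B wins overall — the comparison reverses. Variant A's views skew toward power users, which has a lower base rate.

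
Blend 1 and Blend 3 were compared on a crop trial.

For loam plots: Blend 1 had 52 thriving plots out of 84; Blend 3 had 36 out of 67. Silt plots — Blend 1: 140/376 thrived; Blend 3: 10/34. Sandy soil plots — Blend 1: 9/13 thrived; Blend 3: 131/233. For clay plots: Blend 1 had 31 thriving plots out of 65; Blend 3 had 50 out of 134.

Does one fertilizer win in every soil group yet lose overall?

Yes

Loam: Blend 1 52/84 = 61.9%, Blend 3 36/67 = 53.7% → Blend 1
Silt: Blend 1 140/376 = 37.2%, Blend 3 10/34 = 29.4% → Blend 1
Sandy soil: Blend 1 9/13 = 69.2%, Blend 3 131/233 = 56.2% → Blend 1
Clay: Blend 1 31/65 = 47.7%, Blend 3 50/134 = 37.3% → Blend 1
Overall: Blend 1 232/538 = 43.1%, Blend 3 227/468 = 48.5% → Blend 3
Blend 1 wins each soil group but Blend 3 wins overall — the comparison reverses. Blend 1's plots skew toward silt, which has a lower base rate.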